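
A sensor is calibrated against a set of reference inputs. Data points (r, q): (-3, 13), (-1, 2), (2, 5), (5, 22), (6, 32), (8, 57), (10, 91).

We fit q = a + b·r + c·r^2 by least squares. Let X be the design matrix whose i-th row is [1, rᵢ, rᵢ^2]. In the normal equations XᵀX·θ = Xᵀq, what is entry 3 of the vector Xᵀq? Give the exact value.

Entry 3 ↔ basis r^2, so (Xᵀq)_{3} = Σᵢ (r^2)·qᵢ = (9)·(13) + (1)·(2) + (4)·(5) + (25)·(22) + (36)·(32) + (64)·(57) + (100)·(91) = 14589.

14589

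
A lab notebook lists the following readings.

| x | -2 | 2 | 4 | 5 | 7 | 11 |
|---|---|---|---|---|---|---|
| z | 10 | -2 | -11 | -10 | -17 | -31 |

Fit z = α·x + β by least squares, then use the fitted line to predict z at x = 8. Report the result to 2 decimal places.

ẑ = -21.06

The normal system AᵀA·[α, β]ᵀ = Aᵀz is [[219, 27]; [27, 6]]·[α, β]ᵀ = [-578, -61]ᵀ.
Δ = 219·6 − 27² = 585.
α = ((-578)·6 − 27·(-61))/585 = -607/195; β = (219·(-61) − 27·(-578))/585 = 749/195.
At x = 8: ẑ = (-607/195)·(8) + (749/195)·(1) = -1369/65.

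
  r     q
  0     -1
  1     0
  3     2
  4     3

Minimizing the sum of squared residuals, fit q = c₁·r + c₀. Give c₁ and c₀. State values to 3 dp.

The normal equations are: 26·c₁ + 8·c₀ = 18;  8·c₁ + 4·c₀ = 4.
Eliminating c₀: 4·(row 1) − 8·(row 2) gives 40·c₁ = 4·18 − 8·4 = 40, so c₁ = 1.
Then c₀ = (4 − 8·1)/4 = -1.

c₁ = 1.000, c₀ = -1.000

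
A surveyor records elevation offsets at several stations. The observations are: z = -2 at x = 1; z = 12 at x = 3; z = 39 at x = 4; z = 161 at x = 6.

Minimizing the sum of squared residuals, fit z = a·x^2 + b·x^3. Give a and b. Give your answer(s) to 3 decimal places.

From the data, Σx^2·x^2 = 1634, Σx^2·x^3 = 9044, Σx^3·x^3 = 51482.
And Σx^2·z = 6526, Σx^3·z = 37594.
MᵀM·[a, b]ᵀ = Mᵀz becomes [[1634, 9044]; [9044, 51482]]·[a, b]ᵀ = [6526, 37594]ᵀ.
Δ = 1634·51482 − 9044² = 2327652.
a = (6526·51482 − 9044·37594)/2327652 = -335717/193971; b = (1634·37594 − 9044·6526)/2327652 = 10559/10209.

a = -1.731, b = 1.034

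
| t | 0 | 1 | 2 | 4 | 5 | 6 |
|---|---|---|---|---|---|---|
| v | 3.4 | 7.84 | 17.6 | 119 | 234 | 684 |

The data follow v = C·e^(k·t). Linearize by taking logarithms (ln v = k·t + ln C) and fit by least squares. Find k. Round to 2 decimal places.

Taking logs, ln v = k·t + ln C, so regress ln v on t.
XᵀX = [[82.0000, 18.0000]; [18.0000, 6]], rhs = [93.3559, 22.9133]ᵀ  (here Σt = 18.0000, Σ(t)² = 82.0000, Σln v = 22.9133, Σt·ln v = 93.3559).
Slope k = (n·Σt·ln v − Σt·Σln v)/(n·Σ(t)² − (Σt)²) = (6·93.3559 − 18.0000·22.9133)/168.0000 = 0.87914; ln C = (Σln v − k·Σt)/n = 1.18146.

k = 0.88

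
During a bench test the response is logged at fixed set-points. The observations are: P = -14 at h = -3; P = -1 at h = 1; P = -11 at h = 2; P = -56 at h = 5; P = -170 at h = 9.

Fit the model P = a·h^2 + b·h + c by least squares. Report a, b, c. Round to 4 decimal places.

a = -1.9668, b = -1.2623, c = 0.3380

Sums needed: Σh^2·h^2 = 7284, Σh^2·h = 836, Σh^2 = 120, Σh·h = 120, Σh = 14, Σ1 = 5.
Moment sums: Σh^2·P = -15341, Σh·P = -1791, ΣP = -252.
MᵀM·[a, b, c]ᵀ = MᵀP becomes [[7284, 836, 120]; [836, 120, 14]; [120, 14, 5]]·[a, b, c]ᵀ = [-15341, -1791, -252]ᵀ.
Solving the 3×3 system (Gaussian elimination) gives a = -130109/66152, b = -83501/66152, c = 11179/33076.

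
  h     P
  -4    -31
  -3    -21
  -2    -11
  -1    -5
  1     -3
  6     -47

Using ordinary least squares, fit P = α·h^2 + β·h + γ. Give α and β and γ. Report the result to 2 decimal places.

The normal equations are: 1651·α + 117·β + 67·γ = -2429;  117·α + 67·β + (-3)·γ = -71;  67·α + (-3)·β + 6·γ = -118.
Row-reducing yields α = -79841/54728, β = 74831/54728, γ = -18418/6841.

α = -1.46, β = 1.37, γ = -2.69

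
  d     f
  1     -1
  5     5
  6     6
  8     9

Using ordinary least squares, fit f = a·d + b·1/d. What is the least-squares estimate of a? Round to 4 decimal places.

From the data, Σd·d = 126, Σd·1/d = 4, Σ1/d·1/d = 15601/14400.
Right-hand side: Σd·f = 132, Σ1/d·f = 17/8.
XᵀX·[a, b]ᵀ = Xᵀf becomes [[126, 4]; [4, 15601/14400]]·[a, b]ᵀ = [132, 17/8]ᵀ.
Δ = 126·(15601/14400) − 4² = 96407/800.
a = (132·(15601/14400) − 4·(17/8))/(96407/800) = 322822/289221; b = (126·(17/8) − 4·132)/(96407/800) = -208200/96407.

a = 1.1162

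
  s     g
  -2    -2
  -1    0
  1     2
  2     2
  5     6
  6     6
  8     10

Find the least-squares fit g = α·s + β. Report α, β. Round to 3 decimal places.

Setting ∂/∂α … = 0 gives: 135·α + 19·β = 156;  19·α + 7·β = 24.
(Σs·s = 135, Σs = 19, Σ1 = 7, Σs·g = 156, Σg = 24.)
Eliminating β: 7·(row 1) − 19·(row 2) gives 584·α = 7·156 − 19·24 = 636, so α = 159/146.
Then β = (24 − 19·(159/146))/7 = 69/146.

α = 1.089, β = 0.473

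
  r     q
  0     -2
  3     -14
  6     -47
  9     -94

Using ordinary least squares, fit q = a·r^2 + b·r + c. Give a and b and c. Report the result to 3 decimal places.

Forming AᵀA = [[7938, 972, 126]; [972, 126, 18]; [126, 18, 4]] and Aᵀq = [-9432, -1170, -157]ᵀ gives AᵀA·[a, b, c]ᵀ = Aᵀq.
Solving the 3×3 system (Gaussian elimination) gives a = -35/36, b = -31/20, c = -33/20.

a = -0.972, b = -1.550, c = -1.650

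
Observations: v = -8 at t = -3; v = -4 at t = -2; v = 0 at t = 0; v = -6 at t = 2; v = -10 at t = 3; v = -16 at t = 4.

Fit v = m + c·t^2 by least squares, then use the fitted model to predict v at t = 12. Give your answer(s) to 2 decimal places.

v̂ = -139.06

XᵀX·[m, c]ᵀ = Xᵀv reads: 6·m + 42·c = -44;  42·m + 450·c = -458.
(Σ1 = 6, Σt^2 = 42, Σt^2·t^2 = 450, Σv = -44, Σt^2·v = -458.)
det = 6·450 − 42² = 936.
m = ((-44)·450 − 42·(-458))/936 = -47/78; c = (6·(-458) − 42·(-44))/936 = -25/26.
At t = 12: v̂ = (-47/78)·(1) + (-25/26)·(144) = -10847/78.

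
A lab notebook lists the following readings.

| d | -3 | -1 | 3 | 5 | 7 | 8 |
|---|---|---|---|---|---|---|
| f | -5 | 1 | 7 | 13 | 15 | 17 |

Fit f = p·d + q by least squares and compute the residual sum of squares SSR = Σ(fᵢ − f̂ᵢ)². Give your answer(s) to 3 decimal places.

SSR = 5.108

Compute the Gram sums: Σd·d = 157, Σd = 19, Σ1 = 6.
Moment sums: Σd·f = 341, Σf = 48.
AᵀA·[p, q]ᵀ = Aᵀf becomes [[157, 19]; [19, 6]]·[p, q]ᵀ = [341, 48]ᵀ.
det = 157·6 − 19² = 581.
p = (341·6 − 19·48)/581 = 162/83; q = (157·48 − 19·341)/581 = 151/83.
Residuals: -80/83, 94/83, -56/83, 118/83, -40/83, -36/83; SSR = 424/83.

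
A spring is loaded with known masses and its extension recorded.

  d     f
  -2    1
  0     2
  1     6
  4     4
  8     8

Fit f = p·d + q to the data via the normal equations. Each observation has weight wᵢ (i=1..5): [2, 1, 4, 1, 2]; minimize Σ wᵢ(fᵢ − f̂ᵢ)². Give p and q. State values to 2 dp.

p = 0.59, q = 3.63

XᵀWX·[p, q]ᵀ = XᵀWf reads: 156·p + 20·q = 164;  20·p + 10·q = 48.
Eliminating q: 10·(row 1) − 20·(row 2) gives 1160·p = 10·164 − 20·48 = 680, so p = 17/29.
Then q = (48 − 20·(17/29))/10 = 526/145.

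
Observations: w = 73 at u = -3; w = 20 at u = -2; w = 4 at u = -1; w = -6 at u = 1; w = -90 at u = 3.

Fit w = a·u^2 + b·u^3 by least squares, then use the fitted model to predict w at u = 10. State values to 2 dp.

Setting ∂/∂a … = 0 gives: 180·a + (-32)·b = -75;  (-32)·a + 1524·b = -4571.
Determinant 180·1524 − (-32)² = 273296.
a = ((-75)·1524 − (-32)·(-4571))/273296 = -65143/68324; b = (180·(-4571) − (-32)·(-75))/273296 = -206295/68324.
At u = 10: ŵ = (-65143/68324)·(100) + (-206295/68324)·(1000) = -53202325/17081.

ŵ = -3114.71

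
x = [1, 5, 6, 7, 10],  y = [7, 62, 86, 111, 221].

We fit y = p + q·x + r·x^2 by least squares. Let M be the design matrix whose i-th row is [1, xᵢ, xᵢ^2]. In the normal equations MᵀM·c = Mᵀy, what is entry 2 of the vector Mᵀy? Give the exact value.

Entry 2 ↔ basis x, so (Mᵀy)_{2} = Σᵢ (x)·yᵢ = (1)·(7) + (5)·(62) + (6)·(86) + (7)·(111) + (10)·(221) = 3820.

3820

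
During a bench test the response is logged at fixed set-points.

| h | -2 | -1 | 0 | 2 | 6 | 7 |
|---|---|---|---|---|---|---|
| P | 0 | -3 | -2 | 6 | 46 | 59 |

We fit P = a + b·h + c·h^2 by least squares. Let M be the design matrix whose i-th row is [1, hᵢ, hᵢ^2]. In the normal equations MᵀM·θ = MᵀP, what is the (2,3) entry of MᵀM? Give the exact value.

558

Row 2 ↔ basis h, column 3 ↔ basis h^2, so (MᵀM)_{2,3} = Σᵢ (h)·(h^2) = (-2)·(4) + (-1)·(1) + (0)·(0) + (2)·(4) + (6)·(36) + (7)·(49) = 558.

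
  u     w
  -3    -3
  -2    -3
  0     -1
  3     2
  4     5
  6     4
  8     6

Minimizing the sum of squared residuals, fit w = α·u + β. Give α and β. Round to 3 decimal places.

Forming AᵀA = [[138, 16]; [16, 7]] and Aᵀw = [113, 10]ᵀ gives AᵀA·[α, β]ᵀ = Aᵀw.
Δ = 138·7 − 16² = 710.
α = (113·7 − 16·10)/710 = 631/710; β = (138·10 − 16·113)/710 = -214/355.

α = 0.889, β = -0.603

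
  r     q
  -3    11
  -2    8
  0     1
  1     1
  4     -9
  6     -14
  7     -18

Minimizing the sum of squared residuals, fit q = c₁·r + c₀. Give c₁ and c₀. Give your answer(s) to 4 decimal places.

c₁ = -2.8270, c₀ = 2.3931

Sums needed: Σr·r = 115, Σr = 13, Σ1 = 7.
And Σr·q = -294, Σq = -20.
Normal equations: [[115, 13]; [13, 7]]·[c₁, c₀]ᵀ = [-294, -20]ᵀ.
det = 115·7 − 13² = 636.
c₁ = ((-294)·7 − 13·(-20))/636 = -899/318; c₀ = (115·(-20) − 13·(-294))/636 = 761/318.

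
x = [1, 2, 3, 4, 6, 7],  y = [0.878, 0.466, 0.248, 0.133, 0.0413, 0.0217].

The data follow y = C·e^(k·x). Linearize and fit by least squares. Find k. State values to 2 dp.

Linearized form: ln y = k·x + ln C. From the 6 transformed points,
AᵀA = [[115.0000, 23.0000]; [23.0000, 6]], rhs = [-59.8443, -11.3227]ᵀ  (here Σx = 23.0000, Σ(x)² = 115.0000, Σln y = -11.3227, Σx·ln y = -59.8443).
Slope k = (n·Σx·ln y − Σx·Σln y)/(n·Σ(x)² − (Σx)²) = (6·-59.8443 − 23.0000·-11.3227)/161.0000 = -0.61269; ln C = (Σln y − k·Σx)/n = 0.46151.

k = -0.61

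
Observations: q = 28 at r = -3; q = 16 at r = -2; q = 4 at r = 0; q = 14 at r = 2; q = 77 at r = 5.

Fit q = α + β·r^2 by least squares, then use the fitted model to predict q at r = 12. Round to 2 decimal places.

q̂ = 425.38

Compute the Gram sums: Σ1 = 5, Σr^2 = 42, Σr^2·r^2 = 738.
Moment sums: Σq = 139, Σr^2·q = 2297.
So XᵀX·[α, β]ᵀ = Xᵀq: [[5, 42]; [42, 738]]·[α, β]ᵀ = [139, 2297]ᵀ.
Determinant 5·738 − 42² = 1926.
α = (139·738 − 42·2297)/1926 = 1018/321; β = (5·2297 − 42·139)/1926 = 5647/1926.
At r = 12: q̂ = (1018/321)·(1) + (5647/1926)·(144) = 136546/321.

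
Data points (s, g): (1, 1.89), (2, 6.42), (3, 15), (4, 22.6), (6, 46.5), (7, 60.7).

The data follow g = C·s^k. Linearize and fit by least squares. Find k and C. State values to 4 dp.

Linearized form: ln g = k·ln s + ln C. From the 6 transformed points,
AᵀA = [[10.6062, 6.9157]; [6.9157, 6]], rhs = [23.4555, 16.2674]ᵀ  (here Σln s = 6.9157, Σ(ln s)² = 10.6062, Σln g = 16.2674, Σln s·ln g = 23.4555).
Δ = 10.6062·6 − (6.9157)² = 15.8099; k = (23.4555·6 − 6.9157·16.2674)/15.8099 = 1.78574, ln C = (10.6062·16.2674 − 6.9157·23.4555)/15.8099 = 0.65295, so C = exp(0.65295) = 1.92120.

k = 1.7857, C = 1.9212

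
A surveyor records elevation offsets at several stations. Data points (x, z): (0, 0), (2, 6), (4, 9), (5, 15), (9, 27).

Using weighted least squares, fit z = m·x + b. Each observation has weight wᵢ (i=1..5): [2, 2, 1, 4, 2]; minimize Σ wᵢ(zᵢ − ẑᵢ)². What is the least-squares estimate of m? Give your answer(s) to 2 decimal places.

Entries of MᵀWM: Σwᵢ·x·x = 286, Σwᵢ·x = 46, Σwᵢ·1 = 11.
Moment sums: Σwᵢ·x·z = 846, Σwᵢ·z = 135.
MᵀWM·[m, b]ᵀ = MᵀWz becomes [[286, 46]; [46, 11]]·[m, b]ᵀ = [846, 135]ᵀ.
det = 286·11 − 46² = 1030.
m = (846·11 − 46·135)/1030 = 1548/515; b = (286·135 − 46·846)/1030 = -153/515.

m = 3.01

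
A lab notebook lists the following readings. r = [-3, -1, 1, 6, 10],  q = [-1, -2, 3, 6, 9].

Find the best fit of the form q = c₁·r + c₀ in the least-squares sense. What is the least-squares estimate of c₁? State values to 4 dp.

c₁ = 0.8392

With design matrix A, AᵀA = [[147, 13]; [13, 5]] and Aᵀq = [134, 15]ᵀ.
Eliminating c₀: 5·(row 1) − 13·(row 2) gives 566·c₁ = 5·134 − 13·15 = 475, so c₁ = 475/566.
Then c₀ = (15 − 13·(475/566))/5 = 463/566.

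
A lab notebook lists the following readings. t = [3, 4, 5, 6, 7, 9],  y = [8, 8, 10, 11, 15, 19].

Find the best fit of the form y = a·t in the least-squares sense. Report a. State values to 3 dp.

Sums needed: Σt·t = 216.
And Σt·y = 448.
Normal equations: [[216]]·[a]ᵀ = [448]ᵀ.
Hence a = 448 / 216 ≈ 2.07407.

a = 2.074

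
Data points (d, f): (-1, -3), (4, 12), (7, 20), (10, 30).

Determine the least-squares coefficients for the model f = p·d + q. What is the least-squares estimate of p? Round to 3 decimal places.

p = 2.970

With design matrix A, AᵀA = [[166, 20]; [20, 4]] and Aᵀf = [491, 59]ᵀ.
det = 166·4 − 20² = 264.
p = (491·4 − 20·59)/264 = 98/33; q = (166·59 − 20·491)/264 = -13/132.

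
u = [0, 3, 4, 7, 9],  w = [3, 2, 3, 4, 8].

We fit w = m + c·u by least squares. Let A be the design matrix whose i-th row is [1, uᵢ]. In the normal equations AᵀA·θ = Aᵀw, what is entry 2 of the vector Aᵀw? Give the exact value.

Entry 2 ↔ basis u, so (Aᵀw)_{2} = Σᵢ (u)·wᵢ = (0)·(3) + (3)·(2) + (4)·(3) + (7)·(4) + (9)·(8) = 118.

118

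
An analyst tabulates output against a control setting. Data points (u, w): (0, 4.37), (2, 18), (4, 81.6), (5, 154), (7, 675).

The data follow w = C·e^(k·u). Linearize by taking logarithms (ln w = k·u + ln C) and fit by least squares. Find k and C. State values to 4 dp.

k = 0.7202, C = 4.3542

Linearized form: ln w = k·u + ln C. From the 5 transformed points,
XᵀX = [[94.0000, 18.0000]; [18.0000, 5]], rhs = [94.1758, 20.3186]ᵀ  (here Σu = 18.0000, Σ(u)² = 94.0000, Σln w = 20.3186, Σu·ln w = 94.1758).
Slope k = (n·Σu·ln w − Σu·Σln w)/(n·Σ(u)² − (Σu)²) = (5·94.1758 − 18.0000·20.3186)/146.0000 = 0.72016; ln C = (Σln w − k·Σu)/n = 1.47114, so C = exp(1.47114) = 4.35420.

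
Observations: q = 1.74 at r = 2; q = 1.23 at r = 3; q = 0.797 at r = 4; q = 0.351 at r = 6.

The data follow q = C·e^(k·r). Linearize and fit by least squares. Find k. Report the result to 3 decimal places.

k = -0.404

With ln qᵢ as the transformed response and rᵢ as the regressor:
AᵀA = [[65.0000, 15.0000]; [15.0000, 4]], rhs = [-5.4606, -0.5130]ᵀ  (here Σr = 15.0000, Σ(r)² = 65.0000, Σln q = -0.5130, Σr·ln q = -5.4606).
Δ = 65.0000·4 − (15.0000)² = 35.0000; k = (-5.4606·4 − 15.0000·-0.5130)/35.0000 = -0.40422, ln C = (65.0000·-0.5130 − 15.0000·-5.4606)/35.0000 = 1.38760.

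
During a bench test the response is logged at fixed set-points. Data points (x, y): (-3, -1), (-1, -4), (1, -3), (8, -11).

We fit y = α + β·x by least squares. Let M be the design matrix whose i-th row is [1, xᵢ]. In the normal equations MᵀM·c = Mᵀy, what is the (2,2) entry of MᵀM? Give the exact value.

Row 2 ↔ basis x, column 2 ↔ basis x, so (MᵀM)_{2,2} = Σᵢ (x)·(x) = (-3)·(-3) + (-1)·(-1) + (1)·(1) + (8)·(8) = 75.

75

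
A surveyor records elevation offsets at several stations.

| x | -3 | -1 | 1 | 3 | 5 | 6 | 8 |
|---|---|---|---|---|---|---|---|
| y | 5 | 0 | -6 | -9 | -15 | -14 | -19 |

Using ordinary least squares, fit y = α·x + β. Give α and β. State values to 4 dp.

Compute the Gram sums: Σx·x = 145, Σx = 19, Σ1 = 7.
Right-hand side: Σx·y = -359, Σy = -58.
So AᵀA·[α, β]ᵀ = Aᵀy: [[145, 19]; [19, 7]]·[α, β]ᵀ = [-359, -58]ᵀ.
Eliminating β: 7·(row 1) − 19·(row 2) gives 654·α = 7·(-359) − 19·(-58) = -1411, so α = -1411/654.
Then β = ((-58) − 19·(-1411/654))/7 = -1589/654.

α = -2.1575, β = -2.4297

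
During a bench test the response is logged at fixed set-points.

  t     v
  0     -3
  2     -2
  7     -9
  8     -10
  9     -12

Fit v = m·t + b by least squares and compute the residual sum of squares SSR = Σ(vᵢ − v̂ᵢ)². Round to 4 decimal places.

Normal-equation sums: Σt·t = 198, Σt = 26, Σ1 = 5.
For Xᵀv: Σt·v = -255, Σv = -36.
Determinant 198·5 − 26² = 314.
m = ((-255)·5 − 26·(-36))/314 = -339/314; b = (198·(-36) − 26·(-255))/314 = -249/157.
Residuals: -222/157, 274/157, 45/314, 35/157, -219/314; SSR = 1759/314.

SSR = 5.6019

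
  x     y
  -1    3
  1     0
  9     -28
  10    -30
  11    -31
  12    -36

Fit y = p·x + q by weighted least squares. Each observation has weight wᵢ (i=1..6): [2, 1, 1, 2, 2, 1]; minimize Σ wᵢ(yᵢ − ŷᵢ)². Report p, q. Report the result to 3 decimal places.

p = -3.014, q = 0.761

Normal-equation sums: Σwᵢ·x·x = 670, Σwᵢ·x = 62, Σwᵢ·1 = 9.
For MᵀWy: Σwᵢ·x·y = -1972, Σwᵢ·y = -180.
Normal equations: [[670, 62]; [62, 9]]·[p, q]ᵀ = [-1972, -180]ᵀ.
Determinant 670·9 − 62² = 2186.
p = ((-1972)·9 − 62·(-180))/2186 = -3294/1093; q = (670·(-180) − 62·(-1972))/2186 = 832/1093.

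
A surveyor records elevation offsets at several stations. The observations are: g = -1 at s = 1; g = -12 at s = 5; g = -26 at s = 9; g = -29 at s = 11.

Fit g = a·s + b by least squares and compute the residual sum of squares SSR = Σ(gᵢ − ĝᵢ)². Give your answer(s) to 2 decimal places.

The normal equations are: 228·a + 26·b = -614;  26·a + 4·b = -68.
(Σs·s = 228, Σs = 26, Σ1 = 4, Σs·g = -614, Σg = -68.)
det = 228·4 − 26² = 236.
a = ((-614)·4 − 26·(-68))/236 = -172/59; b = (228·(-68) − 26·(-614))/236 = 115/59.
Residuals: -2/59, 37/59, -101/59, 66/59; SSR = 270/59.

SSR = 4.58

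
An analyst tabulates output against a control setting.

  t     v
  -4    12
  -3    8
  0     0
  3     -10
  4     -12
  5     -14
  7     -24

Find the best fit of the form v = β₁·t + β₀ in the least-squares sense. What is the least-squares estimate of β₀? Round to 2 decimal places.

β₀ = -0.42

Entries of AᵀA: Σt·t = 124, Σt = 12, Σ1 = 7.
Moment sums: Σt·v = -388, Σv = -40.
AᵀA·[β₁, β₀]ᵀ = Aᵀv becomes [[124, 12]; [12, 7]]·[β₁, β₀]ᵀ = [-388, -40]ᵀ.
Eliminating β₀: 7·(row 1) − 12·(row 2) gives 724·β₁ = 7·(-388) − 12·(-40) = -2236, so β₁ = -559/181.
Then β₀ = ((-40) − 12·(-559/181))/7 = -76/181.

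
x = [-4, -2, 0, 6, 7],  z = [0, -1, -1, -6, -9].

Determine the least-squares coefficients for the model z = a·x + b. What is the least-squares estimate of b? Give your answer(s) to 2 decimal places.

MᵀM·[a, b]ᵀ = Mᵀz reads: 105·a + 7·b = -97;  7·a + 5·b = -17.
(Σx·x = 105, Σx = 7, Σ1 = 5, Σx·z = -97, Σz = -17.)
Determinant 105·5 − 7² = 476.
a = ((-97)·5 − 7·(-17))/476 = -183/238; b = (105·(-17) − 7·(-97))/476 = -79/34.

b = -2.32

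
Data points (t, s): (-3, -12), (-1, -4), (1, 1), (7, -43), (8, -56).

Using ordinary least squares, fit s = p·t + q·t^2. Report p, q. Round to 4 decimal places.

Normal-equation sums: Σt·t = 124, Σt·t^2 = 828, Σt^2·t^2 = 6580.
And Σt·s = -708, Σt^2·s = -5802.
So MᵀM·[p, q]ᵀ = Mᵀs: [[124, 828]; [828, 6580]]·[p, q]ᵀ = [-708, -5802]ᵀ.
Determinant 124·6580 − 828² = 130336.
p = ((-708)·6580 − 828·(-5802))/130336 = 18177/16292; q = (124·(-5802) − 828·(-708))/130336 = -16653/16292.

p = 1.1157, q = -1.0222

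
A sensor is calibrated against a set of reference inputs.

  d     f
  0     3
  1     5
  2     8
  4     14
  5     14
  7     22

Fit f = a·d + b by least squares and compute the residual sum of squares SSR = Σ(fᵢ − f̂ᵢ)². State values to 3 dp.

SSR = 5.014

The normal equations are: 95·a + 19·b = 301;  19·a + 6·b = 66.
(Σd·d = 95, Σd = 19, Σ1 = 6, Σd·f = 301, Σf = 66.)
Eliminating b: 6·(row 1) − 19·(row 2) gives 209·a = 6·301 − 19·66 = 552, so a = 552/209.
Then b = (66 − 19·(552/209))/6 = 29/11.
Residuals: 4/11, -58/209, 17/209, 167/209, -35/19, 183/209; SSR = 1048/209.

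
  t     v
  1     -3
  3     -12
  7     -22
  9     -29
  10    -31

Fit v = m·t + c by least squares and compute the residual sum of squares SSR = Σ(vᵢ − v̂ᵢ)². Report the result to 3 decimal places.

SSR = 5.133

With design matrix X, XᵀX = [[240, 30]; [30, 5]] and Xᵀv = [-764, -97]ᵀ.
Determinant 240·5 − 30² = 300.
m = ((-764)·5 − 30·(-97))/300 = -91/30; c = (240·(-97) − 30·(-764))/300 = -6/5.
Residuals: 37/30, -17/10, 13/30, -1/2, 8/15; SSR = 77/15.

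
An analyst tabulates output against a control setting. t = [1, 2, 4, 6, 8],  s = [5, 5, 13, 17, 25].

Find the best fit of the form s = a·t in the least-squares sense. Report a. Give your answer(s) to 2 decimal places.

a = 3.05

Entries of AᵀA: Σt·t = 121.
For Aᵀs: Σt·s = 369.
Normal equations: [[121]]·[a]ᵀ = [369]ᵀ.
Hence a = 369 / 121 ≈ 3.04959.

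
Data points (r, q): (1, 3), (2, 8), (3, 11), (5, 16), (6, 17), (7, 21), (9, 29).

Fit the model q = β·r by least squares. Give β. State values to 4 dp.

Normal-equation sums: Σr·r = 205.
Moment sums: Σr·q = 642.
XᵀX·[β]ᵀ = Xᵀq becomes [[205]]·[β]ᵀ = [642]ᵀ.
β = 642/205 = 3.13171.

β = 3.1317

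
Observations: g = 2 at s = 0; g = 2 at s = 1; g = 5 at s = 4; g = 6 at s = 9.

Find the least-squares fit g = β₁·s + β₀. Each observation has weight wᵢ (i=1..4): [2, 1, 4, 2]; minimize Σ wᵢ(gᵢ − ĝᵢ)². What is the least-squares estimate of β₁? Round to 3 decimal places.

β₁ = 0.465

With design matrix A, AᵀWA = [[227, 35]; [35, 9]] and AᵀWg = [190, 38]ᵀ.
Determinant 227·9 − 35² = 818.
β₁ = (190·9 − 35·38)/818 = 190/409; β₀ = (227·38 − 35·190)/818 = 988/409.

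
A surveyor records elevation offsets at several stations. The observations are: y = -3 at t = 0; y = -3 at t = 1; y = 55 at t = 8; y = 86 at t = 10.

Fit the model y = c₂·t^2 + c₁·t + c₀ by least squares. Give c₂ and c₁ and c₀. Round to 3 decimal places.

c₂ = 0.856, c₁ = 0.425, c₀ = -3.564

Normal-equation sums: Σt^2·t^2 = 14097, Σt^2·t = 1513, Σt^2 = 165, Σt·t = 165, Σt = 19, Σ1 = 4.
For Aᵀy: Σt^2·y = 12117, Σt·y = 1297, Σy = 135.
AᵀA·[c₂, c₁, c₀]ᵀ = Aᵀy becomes [[14097, 1513, 165]; [1513, 165, 19]; [165, 19, 4]]·[c₂, c₁, c₀]ᵀ = [12117, 1297, 135]ᵀ.
Inverting the 3×3 Gram matrix, [c₂, c₁, c₀]ᵀ = [5638/6589, 2799/6589, -23484/6589]ᵀ.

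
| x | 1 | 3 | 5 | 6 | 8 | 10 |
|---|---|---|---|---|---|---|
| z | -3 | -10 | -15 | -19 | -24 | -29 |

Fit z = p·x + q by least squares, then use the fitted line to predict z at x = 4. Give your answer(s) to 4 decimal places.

ẑ = -12.3489

From the data, Σx·x = 235, Σx = 33, Σ1 = 6.
Moment sums: Σx·z = -704, Σz = -100.
So AᵀA·[p, q]ᵀ = Aᵀz: [[235, 33]; [33, 6]]·[p, q]ᵀ = [-704, -100]ᵀ.
Determinant 235·6 − 33² = 321.
p = ((-704)·6 − 33·(-100))/321 = -308/107; q = (235·(-100) − 33·(-704))/321 = -268/321.
At x = 4: ẑ = (-308/107)·(4) + (-268/321)·(1) = -3964/321.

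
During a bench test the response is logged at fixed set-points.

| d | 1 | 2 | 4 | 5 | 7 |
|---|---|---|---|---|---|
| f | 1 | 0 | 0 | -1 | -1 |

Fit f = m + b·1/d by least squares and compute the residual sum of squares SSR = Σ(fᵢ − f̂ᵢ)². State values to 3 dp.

With design matrix M, MᵀM = [[5, 293/140]; [293/140, 26909/19600]] and Mᵀf = [-1, 23/35]ᵀ.
det = 5·(26909/19600) − (293/140)² = 6087/2450.
m = ((-1)·(26909/19600) − (293/140)·(23/35))/(6087/2450) = -17955/16232; b = (5·(23/35) − (293/140)·(-1))/(6087/2450) = 8785/4058.
Residuals: -953/16232, 385/16232, 4585/8116, -5305/16232, -3297/16232; SSR = 7649/16232.

SSR = 0.471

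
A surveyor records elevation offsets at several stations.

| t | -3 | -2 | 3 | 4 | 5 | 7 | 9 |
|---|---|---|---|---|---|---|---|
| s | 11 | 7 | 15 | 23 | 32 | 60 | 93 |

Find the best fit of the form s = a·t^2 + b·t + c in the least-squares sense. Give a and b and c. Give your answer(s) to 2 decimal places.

a = 1.04, b = 0.63, c = 3.80

Compute the Gram sums: Σt^2·t^2 = 10021, Σt^2·t = 1253, Σt^2 = 193, Σt·t = 193, Σt = 23, Σ1 = 7.
For Xᵀs: Σt^2·s = 11903, Σt·s = 1507, Σs = 241.
So XᵀX·[a, b, c]ᵀ = Xᵀs: [[10021, 1253, 193]; [1253, 193, 23]; [193, 23, 7]]·[a, b, c]ᵀ = [11903, 1507, 241]ᵀ.
Row-reducing yields a = 102026/98523, b = 62323/98523, c = 374228/98523.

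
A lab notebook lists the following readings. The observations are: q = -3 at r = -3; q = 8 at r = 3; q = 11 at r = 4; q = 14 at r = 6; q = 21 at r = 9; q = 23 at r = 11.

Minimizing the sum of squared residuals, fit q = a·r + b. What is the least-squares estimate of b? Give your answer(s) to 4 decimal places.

b = 2.7842

Forming MᵀM = [[272, 30]; [30, 6]] and Mᵀq = [603, 74]ᵀ gives MᵀM·[a, b]ᵀ = Mᵀq.
Determinant 272·6 − 30² = 732.
a = (603·6 − 30·74)/732 = 233/122; b = (272·74 − 30·603)/732 = 1019/366.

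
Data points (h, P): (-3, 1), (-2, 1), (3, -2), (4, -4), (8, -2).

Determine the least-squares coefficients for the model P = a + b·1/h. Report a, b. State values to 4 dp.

The normal equations are: 5·a + (-1/8)·b = -6;  (-1/8)·a + (317/576)·b = -11/4.
Δ = 5·(317/576) − (-1/8)² = 197/72.
a = ((-6)·(317/576) − (-1/8)·(-11/4))/(197/72) = -525/394; b = (5·(-11/4) − (-1/8)·(-6))/(197/72) = -1044/197.

a = -1.3325, b = -5.2995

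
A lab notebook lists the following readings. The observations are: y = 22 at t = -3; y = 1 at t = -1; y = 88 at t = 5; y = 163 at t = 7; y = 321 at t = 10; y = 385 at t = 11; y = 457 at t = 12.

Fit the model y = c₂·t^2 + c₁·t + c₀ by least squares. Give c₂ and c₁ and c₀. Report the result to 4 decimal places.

c₂ = 2.9671, c₁ = 2.3001, c₀ = 1.4969

The normal system XᵀX·[c₂, c₁, c₀]ᵀ = Xᵀy is [[48485, 4499, 449]; [4499, 449, 41]; [449, 41, 7]]·[c₂, c₁, c₀]ᵀ = [154879, 14443, 1437]ᵀ.
Row-reducing yields c₂ = 1068986/360283, c₁ = 828704/360283, c₀ = 539299/360283.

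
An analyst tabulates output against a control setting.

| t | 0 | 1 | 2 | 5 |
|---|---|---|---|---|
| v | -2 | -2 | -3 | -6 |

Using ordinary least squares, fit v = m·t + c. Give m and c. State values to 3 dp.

m = -0.857, c = -1.536

AᵀA·[m, c]ᵀ = Aᵀv reads: 30·m + 8·c = -38;  8·m + 4·c = -13.
(Σt·t = 30, Σt = 8, Σ1 = 4, Σt·v = -38, Σv = -13.)
Δ = 30·4 − 8² = 56.
m = ((-38)·4 − 8·(-13))/56 = -6/7; c = (30·(-13) − 8·(-38))/56 = -43/28.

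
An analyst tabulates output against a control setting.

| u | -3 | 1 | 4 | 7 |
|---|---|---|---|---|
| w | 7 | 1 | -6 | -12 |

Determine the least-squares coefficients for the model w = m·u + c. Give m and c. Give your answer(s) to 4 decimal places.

m = -1.9269, c = 1.8356

The normal system AᵀA·[m, c]ᵀ = Aᵀw is [[75, 9]; [9, 4]]·[m, c]ᵀ = [-128, -10]ᵀ.
Eliminating c: 4·(row 1) − 9·(row 2) gives 219·m = 4·(-128) − 9·(-10) = -422, so m = -422/219.
Then c = ((-10) − 9·(-422/219))/4 = 134/73.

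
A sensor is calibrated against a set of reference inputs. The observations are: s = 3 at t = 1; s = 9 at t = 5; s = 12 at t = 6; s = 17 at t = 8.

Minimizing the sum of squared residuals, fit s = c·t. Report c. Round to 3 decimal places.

c = 2.032

With design matrix M, MᵀM = [[126]] and Mᵀs = [256]ᵀ.
c = 256/126 = 2.03175.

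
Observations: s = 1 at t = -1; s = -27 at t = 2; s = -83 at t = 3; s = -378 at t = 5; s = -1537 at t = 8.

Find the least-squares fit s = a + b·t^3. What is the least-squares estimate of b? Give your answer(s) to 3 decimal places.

b = -2.997

MᵀM·[a, b]ᵀ = Mᵀs reads: 5·a + 671·b = -2024;  671·a + 278563·b = -836652.
(Σ1 = 5, Σt^3 = 671, Σt^3·t^3 = 278563, Σs = -2024, Σt^3·s = -836652.)
Eliminating b: 278563·(row 1) − 671·(row 2) gives 942574·a = 278563·(-2024) − 671·(-836652) = -2418020, so a = -1209010/471287.
Then b = ((-836652) − 671·(-1209010/471287))/278563 = -1412578/471287.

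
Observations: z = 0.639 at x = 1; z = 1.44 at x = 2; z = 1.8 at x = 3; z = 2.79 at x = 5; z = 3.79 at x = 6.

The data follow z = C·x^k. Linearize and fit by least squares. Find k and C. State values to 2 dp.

k = 0.94, C = 0.67

Linearized form: ln z = k·ln x + ln C. From the 5 transformed points,
AᵀA = [[7.4881, 5.1930]; [5.1930, 5]], rhs = [4.9371, 2.8630]ᵀ  (here Σln x = 5.1930, Σ(ln x)² = 7.4881, Σln z = 2.8630, Σln x·ln z = 4.9371).
Solving (det = 10.4737): k = 0.93743, ln C = -0.40100, so C = exp(-0.40100) = 0.66965.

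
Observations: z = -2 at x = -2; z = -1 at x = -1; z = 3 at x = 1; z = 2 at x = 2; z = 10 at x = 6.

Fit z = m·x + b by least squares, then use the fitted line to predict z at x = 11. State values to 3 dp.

ẑ = 16.948

With design matrix A, AᵀA = [[46, 6]; [6, 5]] and Aᵀz = [72, 12]ᵀ.
Determinant 46·5 − 6² = 194.
m = (72·5 − 6·12)/194 = 144/97; b = (46·12 − 6·72)/194 = 60/97.
At x = 11: ẑ = (144/97)·(11) + (60/97)·(1) = 1644/97.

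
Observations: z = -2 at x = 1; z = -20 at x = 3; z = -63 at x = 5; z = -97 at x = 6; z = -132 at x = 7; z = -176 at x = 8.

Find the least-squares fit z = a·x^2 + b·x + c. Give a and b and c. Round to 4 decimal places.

a = -3.1232, b = 3.1901, c = -1.8380

From the data, Σx^2·x^2 = 8500, Σx^2·x = 1224, Σx^2 = 184, Σx·x = 184, Σx = 30, Σ1 = 6.
Right-hand side: Σx^2·z = -22981, Σx·z = -3291, Σz = -490.
So AᵀA·[a, b, c]ᵀ = Aᵀz: [[8500, 1224, 184]; [1224, 184, 30]; [184, 30, 6]]·[a, b, c]ᵀ = [-22981, -3291, -490]ᵀ.
Solving the 3×3 system (Gaussian elimination) gives a = -887/284, b = 453/142, c = -261/142.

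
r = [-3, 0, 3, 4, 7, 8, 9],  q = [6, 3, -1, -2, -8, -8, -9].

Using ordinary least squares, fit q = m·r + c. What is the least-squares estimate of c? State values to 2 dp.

Entries of AᵀA: Σr·r = 228, Σr = 28, Σ1 = 7.
For Aᵀq: Σr·q = -230, Σq = -19.
Eliminating c: 7·(row 1) − 28·(row 2) gives 812·m = 7·(-230) − 28·(-19) = -1078, so m = -77/58.
Then c = ((-19) − 28·(-77/58))/7 = 527/203.

c = 2.60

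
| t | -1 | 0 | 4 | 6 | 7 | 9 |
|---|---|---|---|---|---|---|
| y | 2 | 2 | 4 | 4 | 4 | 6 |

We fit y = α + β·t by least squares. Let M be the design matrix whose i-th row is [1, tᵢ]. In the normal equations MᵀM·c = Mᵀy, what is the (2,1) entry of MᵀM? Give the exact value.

Row 2 ↔ basis t, column 1 ↔ basis 1, so (MᵀM)_{2,1} = Σᵢ t = (-1)·(1) + (0)·(1) + (4)·(1) + (6)·(1) + (7)·(1) + (9)·(1) = 25.

25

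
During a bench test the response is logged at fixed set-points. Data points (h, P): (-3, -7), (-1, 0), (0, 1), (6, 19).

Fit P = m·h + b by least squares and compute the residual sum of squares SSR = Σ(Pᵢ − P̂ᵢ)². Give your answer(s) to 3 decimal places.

AᵀA·[m, b]ᵀ = AᵀP reads: 46·m + 2·b = 135;  2·m + 4·b = 13.
Eliminating b: 4·(row 1) − 2·(row 2) gives 180·m = 4·135 − 2·13 = 514, so m = 257/90.
Then b = (13 − 2·(257/90))/4 = 82/45.
Residuals: -23/90, 31/30, -37/45, 2/45; SSR = 163/90.

SSR = 1.811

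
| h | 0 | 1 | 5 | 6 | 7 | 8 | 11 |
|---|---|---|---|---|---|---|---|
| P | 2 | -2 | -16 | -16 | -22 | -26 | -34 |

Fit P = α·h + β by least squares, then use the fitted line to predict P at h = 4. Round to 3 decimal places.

Normal-equation sums: Σh·h = 296, Σh = 38, Σ1 = 7.
Right-hand side: Σh·P = -914, ΣP = -114.
So AᵀA·[α, β]ᵀ = AᵀP: [[296, 38]; [38, 7]]·[α, β]ᵀ = [-914, -114]ᵀ.
Determinant 296·7 − 38² = 628.
α = ((-914)·7 − 38·(-114))/628 = -1033/314; β = (296·(-114) − 38·(-914))/628 = 247/157.
At h = 4: P̂ = (-1033/314)·(4) + (247/157)·(1) = -1819/157.

P̂ = -11.586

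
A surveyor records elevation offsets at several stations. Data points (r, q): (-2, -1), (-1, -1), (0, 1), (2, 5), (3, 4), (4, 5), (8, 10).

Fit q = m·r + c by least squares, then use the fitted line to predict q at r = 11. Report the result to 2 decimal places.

q̂ = 13.44

From the data, Σr·r = 98, Σr = 14, Σ1 = 7.
Right-hand side: Σr·q = 125, Σq = 23.
Eliminating c: 7·(row 1) − 14·(row 2) gives 490·m = 7·125 − 14·23 = 553, so m = 79/70.
Then c = (23 − 14·(79/70))/7 = 36/35.
At r = 11: q̂ = (79/70)·(11) + (36/35)·(1) = 941/70.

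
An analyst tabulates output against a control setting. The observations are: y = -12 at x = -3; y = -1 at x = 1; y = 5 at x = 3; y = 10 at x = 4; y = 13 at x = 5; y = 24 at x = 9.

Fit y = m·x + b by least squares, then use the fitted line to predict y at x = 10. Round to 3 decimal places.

Forming AᵀA = [[141, 19]; [19, 6]] and Aᵀy = [371, 39]ᵀ gives AᵀA·[m, b]ᵀ = Aᵀy.
Δ = 141·6 − 19² = 485.
m = (371·6 − 19·39)/485 = 297/97; b = (141·39 − 19·371)/485 = -310/97.
At x = 10: ŷ = (297/97)·(10) + (-310/97)·(1) = 2660/97.

ŷ = 27.423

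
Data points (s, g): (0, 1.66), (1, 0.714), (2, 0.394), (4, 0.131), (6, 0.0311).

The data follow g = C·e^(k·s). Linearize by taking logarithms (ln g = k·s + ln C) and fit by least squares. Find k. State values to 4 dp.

Taking logs, ln g = k·s + ln C, so regress ln g on s.
AᵀA = [[57.0000, 13.0000]; [13.0000, 5]], rhs = [-31.1532, -6.2646]ᵀ  (here Σs = 13.0000, Σ(s)² = 57.0000, Σln g = -6.2646, Σs·ln g = -31.1532).
Slope k = (n·Σs·ln g − Σs·Σln g)/(n·Σ(s)² − (Σs)²) = (5·-31.1532 − 13.0000·-6.2646)/116.0000 = -0.64075; ln C = (Σln g − k·Σs)/n = 0.41303.

k = -0.6407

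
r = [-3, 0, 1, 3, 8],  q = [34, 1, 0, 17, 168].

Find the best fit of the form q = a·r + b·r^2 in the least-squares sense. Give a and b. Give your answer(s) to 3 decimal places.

From the data, Σr·r = 83, Σr·r^2 = 513, Σr^2·r^2 = 4259.
Moment sums: Σr·q = 1293, Σr^2·q = 11211.
XᵀX·[a, b]ᵀ = Xᵀq becomes [[83, 513]; [513, 4259]]·[a, b]ᵀ = [1293, 11211]ᵀ.
Eliminating b: 4259·(row 1) − 513·(row 2) gives 90328·a = 4259·1293 − 513·11211 = -244356, so a = -8727/3226.
Then b = (11211 − 513·(-8727/3226))/4259 = 9543/3226.

a = -2.705, b = 2.958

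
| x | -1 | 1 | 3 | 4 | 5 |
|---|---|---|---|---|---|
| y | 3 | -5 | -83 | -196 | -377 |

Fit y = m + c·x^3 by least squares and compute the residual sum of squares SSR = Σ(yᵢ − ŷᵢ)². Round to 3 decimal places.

Normal-equation sums: Σ1 = 5, Σx^3 = 216, Σx^3·x^3 = 20452.
Right-hand side: Σy = -658, Σx^3·y = -61918.
So AᵀA·[m, c]ᵀ = Aᵀy: [[5, 216]; [216, 20452]]·[m, c]ᵀ = [-658, -61918]ᵀ.
Eliminating c: 20452·(row 1) − 216·(row 2) gives 55604·m = 20452·(-658) − 216·(-61918) = -83128, so m = -20782/13901.
Then c = ((-61918) − 216·(-20782/13901))/20452 = -83731/27802.
Residuals: 41239/27802, -13715/27802, -5265/27802, -24422/13901, 26585/27802; SSR = 90083/13901.

SSR = 6.480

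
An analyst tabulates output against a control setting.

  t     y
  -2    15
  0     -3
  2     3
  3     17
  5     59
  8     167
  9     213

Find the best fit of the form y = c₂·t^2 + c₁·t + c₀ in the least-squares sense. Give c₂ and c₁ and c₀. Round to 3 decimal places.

Setting ∂/∂c₂ … = 0 gives: 11395·c₂ + 1393·c₁ + 187·c₀ = 29641;  1393·c₂ + 187·c₁ + 25·c₀ = 3575;  187·c₂ + 25·c₁ + 7·c₀ = 471.
Inverting the 3×3 Gram matrix, [c₂, c₁, c₀]ᵀ = [14305/4836, -37435/14508, -18283/7254]ᵀ.

c₂ = 2.958, c₁ = -2.580, c₀ = -2.520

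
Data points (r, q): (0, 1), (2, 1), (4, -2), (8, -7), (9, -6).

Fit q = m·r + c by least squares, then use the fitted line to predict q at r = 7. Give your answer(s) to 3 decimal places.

q̂ = -4.878

Entries of AᵀA: Σr·r = 165, Σr = 23, Σ1 = 5.
Moment sums: Σr·q = -116, Σq = -13.
Eliminating c: 5·(row 1) − 23·(row 2) gives 296·m = 5·(-116) − 23·(-13) = -281, so m = -281/296.
Then c = ((-13) − 23·(-281/296))/5 = 523/296.
At r = 7: q̂ = (-281/296)·(7) + (523/296)·(1) = -361/74.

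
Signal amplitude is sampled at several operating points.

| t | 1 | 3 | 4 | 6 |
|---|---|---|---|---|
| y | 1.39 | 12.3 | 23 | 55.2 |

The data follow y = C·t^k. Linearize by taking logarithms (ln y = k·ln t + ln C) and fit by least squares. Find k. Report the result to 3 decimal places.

Taking logs, ln y = k·ln t + ln C, so regress ln y on ln t.
AᵀA = [[6.3392, 4.2767]; [4.2767, 4]], rhs = [14.2905, 9.9854]ᵀ  (here Σln t = 4.2767, Σ(ln t)² = 6.3392, Σln y = 9.9854, Σln t·ln y = 14.2905).
Solving (det = 7.0668): k = 2.04589, ln C = 0.30894.

k = 2.046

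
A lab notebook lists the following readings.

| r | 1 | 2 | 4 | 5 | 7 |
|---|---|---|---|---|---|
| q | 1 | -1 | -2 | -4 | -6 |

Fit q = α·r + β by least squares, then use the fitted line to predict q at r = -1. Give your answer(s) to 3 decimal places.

q̂ = 2.947

Entries of MᵀM: Σr·r = 95, Σr = 19, Σ1 = 5.
For Mᵀq: Σr·q = -71, Σq = -12.
MᵀM·[α, β]ᵀ = Mᵀq becomes [[95, 19]; [19, 5]]·[α, β]ᵀ = [-71, -12]ᵀ.
Δ = 95·5 − 19² = 114.
α = ((-71)·5 − 19·(-12))/114 = -127/114; β = (95·(-12) − 19·(-71))/114 = 11/6.
At r = -1: q̂ = (-127/114)·(-1) + (11/6)·(1) = 56/19.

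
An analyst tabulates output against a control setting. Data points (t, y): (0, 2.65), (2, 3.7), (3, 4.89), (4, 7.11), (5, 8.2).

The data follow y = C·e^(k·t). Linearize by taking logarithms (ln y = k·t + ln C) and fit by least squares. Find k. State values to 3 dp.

Linearized form: ln y = k·t + ln C. From the 5 transformed points,
Σt = 14.0000, Σ(t)² = 54.0000, Σln y = 7.9357, Σt·ln y = 25.7449.
Normal system: [[54.0000, 14.0000]; [14.0000, 5]]·[k, ln C]ᵀ = [25.7449, 7.9357]ᵀ.
Solving (det = 74.0000): k = 0.23817, ln C = 0.92027.

k = 0.238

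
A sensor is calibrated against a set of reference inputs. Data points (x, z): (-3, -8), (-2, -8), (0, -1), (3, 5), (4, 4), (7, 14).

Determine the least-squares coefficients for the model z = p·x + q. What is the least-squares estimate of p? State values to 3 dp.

p = 2.177

The normal equations are: 87·p + 9·q = 169;  9·p + 6·q = 6.
(Σx·x = 87, Σx = 9, Σ1 = 6, Σx·z = 169, Σz = 6.)
Eliminating q: 6·(row 1) − 9·(row 2) gives 441·p = 6·169 − 9·6 = 960, so p = 320/147.
Then q = (6 − 9·(320/147))/6 = -111/49.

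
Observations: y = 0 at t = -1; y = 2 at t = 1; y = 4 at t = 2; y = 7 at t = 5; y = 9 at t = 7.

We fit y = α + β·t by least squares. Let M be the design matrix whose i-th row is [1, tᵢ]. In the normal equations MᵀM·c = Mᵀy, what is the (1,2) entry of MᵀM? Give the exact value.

14

Row 1 ↔ basis 1, column 2 ↔ basis t, so (MᵀM)_{1,2} = Σᵢ t = (1)·(-1) + (1)·(1) + (1)·(2) + (1)·(5) + (1)·(7) = 14.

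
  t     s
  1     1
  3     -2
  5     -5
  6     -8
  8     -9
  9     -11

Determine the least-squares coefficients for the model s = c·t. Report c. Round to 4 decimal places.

c = -1.1528

Entries of MᵀM: Σt·t = 216.
Moment sums: Σt·s = -249.
Hence c = -249 / 216 ≈ -1.15278.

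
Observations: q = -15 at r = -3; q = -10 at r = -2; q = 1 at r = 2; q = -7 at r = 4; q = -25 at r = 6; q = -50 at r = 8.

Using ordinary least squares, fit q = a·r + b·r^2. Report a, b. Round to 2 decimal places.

Setting ∂/∂a … = 0 gives: 133·a + 765·b = -511;  765·a + 5761·b = -4383.
(Σr·r = 133, Σr·r^2 = 765, Σr^2·r^2 = 5761, Σr·q = -511, Σr^2·q = -4383.)
Δ = 133·5761 − 765² = 180988.
a = ((-511)·5761 − 765·(-4383))/180988 = 102281/45247; b = (133·(-4383) − 765·(-511))/180988 = -48006/45247.

a = 2.26, b = -1.06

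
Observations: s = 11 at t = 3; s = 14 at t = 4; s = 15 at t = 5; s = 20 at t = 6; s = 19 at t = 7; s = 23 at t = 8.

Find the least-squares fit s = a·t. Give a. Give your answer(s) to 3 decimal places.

a = 3.020

Compute the Gram sums: Σt·t = 199.
And Σt·s = 601.
So MᵀM·[a]ᵀ = Mᵀs: [[199]]·[a]ᵀ = [601]ᵀ.
a = 601/199 = 3.0201.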